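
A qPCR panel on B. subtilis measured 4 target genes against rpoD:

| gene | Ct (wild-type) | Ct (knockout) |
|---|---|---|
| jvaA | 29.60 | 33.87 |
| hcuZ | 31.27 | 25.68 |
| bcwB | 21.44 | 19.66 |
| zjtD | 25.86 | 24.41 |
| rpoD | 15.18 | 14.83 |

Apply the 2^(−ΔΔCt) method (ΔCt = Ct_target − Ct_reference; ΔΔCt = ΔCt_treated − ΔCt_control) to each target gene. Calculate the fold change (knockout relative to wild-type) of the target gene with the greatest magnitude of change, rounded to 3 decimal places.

jvaA: ΔΔCt = (33.87−14.83) − (29.60−15.18) = 19.04 − 14.42 = 4.62; fold change = 2^-4.62 = 0.041
hcuZ: ΔΔCt = (25.68−14.83) − (31.27−15.18) = 10.85 − 16.09 = -5.24; fold change = 2^5.24 = 37.792
bcwB: ΔΔCt = (19.66−14.83) − (21.44−15.18) = 4.83 − 6.26 = -1.43; fold change = 2^1.43 = 2.694
zjtD: ΔΔCt = (24.41−14.83) − (25.86−15.18) = 9.58 − 10.68 = -1.10; fold change = 2^1.10 = 2.144
hcuZ has the largest |ΔΔCt| = 5.24.

37.792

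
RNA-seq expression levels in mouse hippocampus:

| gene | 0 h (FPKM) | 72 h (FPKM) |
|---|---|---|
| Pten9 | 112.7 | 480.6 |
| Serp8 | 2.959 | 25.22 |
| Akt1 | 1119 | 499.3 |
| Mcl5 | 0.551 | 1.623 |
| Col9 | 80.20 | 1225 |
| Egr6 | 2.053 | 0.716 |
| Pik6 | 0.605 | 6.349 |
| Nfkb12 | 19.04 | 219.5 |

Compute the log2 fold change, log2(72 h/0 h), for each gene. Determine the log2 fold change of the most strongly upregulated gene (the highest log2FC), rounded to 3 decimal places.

log2(480.6/112.7) = 2.092  (Pten9)
log2(25.22/2.959) = 3.091  (Serp8)
log2(499.3/1119) = -1.164  (Akt1)
log2(1.623/0.551) = 1.559  (Mcl5)
log2(1225/80.20) = 3.933  (Col9)
log2(0.716/2.053) = -1.520  (Egr6)
log2(6.349/0.605) = 3.392  (Pik6)
log2(219.5/19.04) = 3.527  (Nfkb12)
Col9 is most strongly upregulated.

3.933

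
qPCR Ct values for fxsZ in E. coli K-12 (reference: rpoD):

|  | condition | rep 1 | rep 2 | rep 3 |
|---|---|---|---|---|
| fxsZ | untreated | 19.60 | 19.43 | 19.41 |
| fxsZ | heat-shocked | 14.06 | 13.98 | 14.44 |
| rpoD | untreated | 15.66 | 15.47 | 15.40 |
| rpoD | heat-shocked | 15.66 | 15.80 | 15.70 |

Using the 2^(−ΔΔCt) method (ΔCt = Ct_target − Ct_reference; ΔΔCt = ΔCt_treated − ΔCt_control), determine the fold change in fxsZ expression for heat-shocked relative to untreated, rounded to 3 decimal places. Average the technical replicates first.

46.206

Mean Ct: fxsZ untreated 19.480; fxsZ heat-shocked 14.160; rpoD untreated 15.510; rpoD heat-shocked 15.720
ΔCt(untreated) = 19.480 − 15.510 = 3.970
ΔCt(heat-shocked) = 14.160 − 15.720 = -1.560
ΔΔCt = -1.560 − 3.970 = -5.530
Fold change = 2^(−(-5.530)) = 2^5.530 = 46.2057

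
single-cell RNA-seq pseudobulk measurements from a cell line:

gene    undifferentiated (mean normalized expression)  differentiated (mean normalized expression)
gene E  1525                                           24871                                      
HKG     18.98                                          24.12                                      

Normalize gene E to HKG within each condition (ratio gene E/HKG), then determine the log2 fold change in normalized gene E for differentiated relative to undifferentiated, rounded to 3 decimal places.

gene E/HKG (undifferentiated) = 1525 / 18.98 = 80.348
gene E/HKG (differentiated) = 24871 / 24.12 = 1031.1
Fold change = 1031.1 / 80.348 = 12.8334
log2(12.8334) = 3.6818

3.682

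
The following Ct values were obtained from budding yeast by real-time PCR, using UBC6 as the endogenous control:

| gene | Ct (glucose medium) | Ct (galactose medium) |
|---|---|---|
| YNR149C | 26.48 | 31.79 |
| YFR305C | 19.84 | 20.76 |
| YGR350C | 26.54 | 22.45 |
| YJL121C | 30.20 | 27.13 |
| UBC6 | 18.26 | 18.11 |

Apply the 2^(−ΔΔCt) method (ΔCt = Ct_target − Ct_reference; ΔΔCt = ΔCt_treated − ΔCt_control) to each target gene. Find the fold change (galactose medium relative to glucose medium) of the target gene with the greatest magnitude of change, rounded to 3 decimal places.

YNR149C: ΔΔCt = (31.79−18.11) − (26.48−18.26) = 13.68 − 8.22 = 5.46; fold change = 2^-5.46 = 0.023
YFR305C: ΔΔCt = (20.76−18.11) − (19.84−18.26) = 2.65 − 1.58 = 1.07; fold change = 2^-1.07 = 0.476
YGR350C: ΔΔCt = (22.45−18.11) − (26.54−18.26) = 4.34 − 8.28 = -3.94; fold change = 2^3.94 = 15.348
YJL121C: ΔΔCt = (27.13−18.11) − (30.20−18.26) = 9.02 − 11.94 = -2.92; fold change = 2^2.92 = 7.568
YNR149C has the largest |ΔΔCt| = 5.46.

0.023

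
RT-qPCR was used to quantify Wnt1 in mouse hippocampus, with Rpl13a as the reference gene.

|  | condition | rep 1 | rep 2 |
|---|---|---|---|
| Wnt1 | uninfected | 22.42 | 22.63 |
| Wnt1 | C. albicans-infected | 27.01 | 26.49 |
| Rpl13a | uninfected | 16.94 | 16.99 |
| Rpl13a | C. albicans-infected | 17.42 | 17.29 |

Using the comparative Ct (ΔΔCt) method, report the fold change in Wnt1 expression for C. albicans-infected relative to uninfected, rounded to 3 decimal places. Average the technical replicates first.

Mean Ct: Wnt1 uninfected 22.525; Wnt1 C. albicans-infected 26.750; Rpl13a uninfected 16.965; Rpl13a C. albicans-infected 17.355
ΔCt(uninfected) = 22.525 − 16.965 = 5.560
ΔCt(C. albicans-infected) = 26.750 − 17.355 = 9.395
ΔΔCt = 9.395 − 5.560 = 3.835
Fold change = 2^(−3.835) = 0.0701

0.070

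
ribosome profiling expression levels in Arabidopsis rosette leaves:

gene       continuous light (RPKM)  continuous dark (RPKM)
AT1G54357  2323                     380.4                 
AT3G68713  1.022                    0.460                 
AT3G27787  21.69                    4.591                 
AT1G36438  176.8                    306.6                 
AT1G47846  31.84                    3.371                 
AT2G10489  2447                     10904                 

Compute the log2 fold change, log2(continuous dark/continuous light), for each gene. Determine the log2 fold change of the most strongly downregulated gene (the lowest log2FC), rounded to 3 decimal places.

-3.240

log2(380.4/2323) = -2.610  (AT1G54357)
log2(0.460/1.022) = -1.152  (AT3G68713)
log2(4.591/21.69) = -2.240  (AT3G27787)
log2(306.6/176.8) = 0.794  (AT1G36438)
log2(3.371/31.84) = -3.240  (AT1G47846)
log2(10904/2447) = 2.156  (AT2G10489)
AT1G47846 is most strongly downregulated.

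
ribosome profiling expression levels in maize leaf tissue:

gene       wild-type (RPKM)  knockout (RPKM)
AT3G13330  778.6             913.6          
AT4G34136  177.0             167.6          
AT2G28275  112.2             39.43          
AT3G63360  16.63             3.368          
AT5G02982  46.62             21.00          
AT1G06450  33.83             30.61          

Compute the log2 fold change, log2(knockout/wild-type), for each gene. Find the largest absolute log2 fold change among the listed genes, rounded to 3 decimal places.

log2(913.6/778.6) = 0.231  (AT3G13330)
log2(167.6/177.0) = -0.079  (AT4G34136)
log2(39.43/112.2) = -1.509  (AT2G28275)
log2(3.368/16.63) = -2.304  (AT3G63360)
log2(21.00/46.62) = -1.151  (AT5G02982)
log2(30.61/33.83) = -0.144  (AT1G06450)
The largest magnitude belongs to AT3G63360.

2.304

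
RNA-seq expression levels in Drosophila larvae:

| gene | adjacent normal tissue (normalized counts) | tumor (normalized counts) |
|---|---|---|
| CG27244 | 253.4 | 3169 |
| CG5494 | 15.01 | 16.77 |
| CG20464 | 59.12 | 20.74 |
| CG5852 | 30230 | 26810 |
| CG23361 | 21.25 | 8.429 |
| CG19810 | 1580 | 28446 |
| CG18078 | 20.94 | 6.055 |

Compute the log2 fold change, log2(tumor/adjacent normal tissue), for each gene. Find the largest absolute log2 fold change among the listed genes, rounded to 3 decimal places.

4.170

log2(3169/253.4) = 3.645  (CG27244)
log2(16.77/15.01) = 0.160  (CG5494)
log2(20.74/59.12) = -1.511  (CG20464)
log2(26810/30230) = -0.173  (CG5852)
log2(8.429/21.25) = -1.334  (CG23361)
log2(28446/1580) = 4.170  (CG19810)
log2(6.055/20.94) = -1.790  (CG18078)
The largest magnitude belongs to CG19810.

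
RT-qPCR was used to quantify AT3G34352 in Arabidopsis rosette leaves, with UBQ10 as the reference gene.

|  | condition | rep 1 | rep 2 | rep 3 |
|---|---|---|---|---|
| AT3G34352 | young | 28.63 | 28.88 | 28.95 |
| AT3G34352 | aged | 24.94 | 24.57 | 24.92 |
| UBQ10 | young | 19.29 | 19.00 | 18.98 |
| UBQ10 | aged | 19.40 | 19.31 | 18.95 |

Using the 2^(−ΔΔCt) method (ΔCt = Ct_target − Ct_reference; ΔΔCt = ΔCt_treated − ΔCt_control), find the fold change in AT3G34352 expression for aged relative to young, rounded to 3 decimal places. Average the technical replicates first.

Mean Ct: AT3G34352 young 28.820; AT3G34352 aged 24.810; UBQ10 young 19.090; UBQ10 aged 19.220
ΔCt(young) = 28.820 − 19.090 = 9.730
ΔCt(aged) = 24.810 − 19.220 = 5.590
ΔΔCt = 5.590 − 9.730 = -4.140
Fold change = 2^(−(-4.140)) = 2^4.140 = 17.6305

17.630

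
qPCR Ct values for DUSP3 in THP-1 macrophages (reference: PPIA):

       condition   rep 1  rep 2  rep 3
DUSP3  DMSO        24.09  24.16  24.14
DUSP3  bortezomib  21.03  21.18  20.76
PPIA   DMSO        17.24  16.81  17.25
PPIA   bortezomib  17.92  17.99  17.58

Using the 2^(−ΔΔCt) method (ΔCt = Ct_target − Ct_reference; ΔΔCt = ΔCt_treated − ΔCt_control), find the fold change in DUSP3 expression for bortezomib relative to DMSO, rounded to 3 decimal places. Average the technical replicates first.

14.621

Mean Ct: DUSP3 DMSO 24.130; DUSP3 bortezomib 20.990; PPIA DMSO 17.100; PPIA bortezomib 17.830
ΔCt(DMSO) = 24.130 − 17.100 = 7.030
ΔCt(bortezomib) = 20.990 − 17.830 = 3.160
ΔΔCt = 3.160 − 7.030 = -3.870
Fold change = 2^(−(-3.870)) = 2^3.870 = 14.6213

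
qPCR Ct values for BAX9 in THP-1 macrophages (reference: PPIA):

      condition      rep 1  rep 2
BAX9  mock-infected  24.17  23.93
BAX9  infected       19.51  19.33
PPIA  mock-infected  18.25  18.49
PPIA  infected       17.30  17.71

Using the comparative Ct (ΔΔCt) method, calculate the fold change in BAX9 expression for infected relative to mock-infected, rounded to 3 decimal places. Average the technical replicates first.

Mean Ct: BAX9 mock-infected 24.050; BAX9 infected 19.420; PPIA mock-infected 18.370; PPIA infected 17.505
ΔCt(mock-infected) = 24.050 − 18.370 = 5.680
ΔCt(infected) = 19.420 − 17.505 = 1.915
ΔΔCt = 1.915 − 5.680 = -3.765
Fold change = 2^(−(-3.765)) = 2^3.765 = 13.5950

13.595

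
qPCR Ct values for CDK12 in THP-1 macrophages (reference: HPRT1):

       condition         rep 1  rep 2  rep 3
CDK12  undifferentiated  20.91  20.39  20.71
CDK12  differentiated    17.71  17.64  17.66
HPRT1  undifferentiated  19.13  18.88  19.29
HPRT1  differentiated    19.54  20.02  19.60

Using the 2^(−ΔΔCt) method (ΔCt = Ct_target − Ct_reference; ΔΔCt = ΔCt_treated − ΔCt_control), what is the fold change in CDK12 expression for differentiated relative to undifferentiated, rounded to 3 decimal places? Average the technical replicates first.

Mean Ct: CDK12 undifferentiated 20.670; CDK12 differentiated 17.670; HPRT1 undifferentiated 19.100; HPRT1 differentiated 19.720
ΔCt(undifferentiated) = 20.670 − 19.100 = 1.570
ΔCt(differentiated) = 17.670 − 19.720 = -2.050
ΔΔCt = -2.050 − 1.570 = -3.620
Fold change = 2^(−(-3.620)) = 2^3.620 = 12.2950

12.295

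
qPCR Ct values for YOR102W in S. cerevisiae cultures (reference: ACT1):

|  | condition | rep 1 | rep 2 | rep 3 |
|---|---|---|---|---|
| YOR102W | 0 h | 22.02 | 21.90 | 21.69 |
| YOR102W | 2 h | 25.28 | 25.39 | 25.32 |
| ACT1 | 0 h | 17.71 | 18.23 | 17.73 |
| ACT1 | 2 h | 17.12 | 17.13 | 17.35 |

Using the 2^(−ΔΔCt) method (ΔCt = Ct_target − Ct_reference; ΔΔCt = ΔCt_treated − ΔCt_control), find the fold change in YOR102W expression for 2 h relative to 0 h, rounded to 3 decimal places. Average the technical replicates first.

Mean Ct: YOR102W 0 h 21.870; YOR102W 2 h 25.330; ACT1 0 h 17.890; ACT1 2 h 17.200
ΔCt(0 h) = 21.870 − 17.890 = 3.980
ΔCt(2 h) = 25.330 − 17.200 = 8.130
ΔΔCt = 8.130 − 3.980 = 4.150
Fold change = 2^(−4.150) = 0.0563

0.056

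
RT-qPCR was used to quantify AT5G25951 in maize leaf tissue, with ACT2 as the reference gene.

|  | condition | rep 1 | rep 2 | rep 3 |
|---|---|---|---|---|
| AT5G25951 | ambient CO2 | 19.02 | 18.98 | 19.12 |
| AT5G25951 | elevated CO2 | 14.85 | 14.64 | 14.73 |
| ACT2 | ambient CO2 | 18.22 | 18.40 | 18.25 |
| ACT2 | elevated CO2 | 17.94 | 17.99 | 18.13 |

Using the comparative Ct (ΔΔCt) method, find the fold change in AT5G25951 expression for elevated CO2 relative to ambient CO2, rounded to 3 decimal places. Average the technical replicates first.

16.336

Mean Ct: AT5G25951 ambient CO2 19.040; AT5G25951 elevated CO2 14.740; ACT2 ambient CO2 18.290; ACT2 elevated CO2 18.020
ΔCt(ambient CO2) = 19.040 − 18.290 = 0.750
ΔCt(elevated CO2) = 14.740 − 18.020 = -3.280
ΔΔCt = -3.280 − 0.750 = -4.030
Fold change = 2^(−(-4.030)) = 2^4.030 = 16.3362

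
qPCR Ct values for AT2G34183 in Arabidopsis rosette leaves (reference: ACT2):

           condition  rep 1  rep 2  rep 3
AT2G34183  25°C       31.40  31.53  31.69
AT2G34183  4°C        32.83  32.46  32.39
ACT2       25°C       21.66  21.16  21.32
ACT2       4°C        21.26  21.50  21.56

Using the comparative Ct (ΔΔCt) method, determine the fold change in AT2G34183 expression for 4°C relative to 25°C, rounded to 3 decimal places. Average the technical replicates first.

0.514

Mean Ct: AT2G34183 25°C 31.540; AT2G34183 4°C 32.560; ACT2 25°C 21.380; ACT2 4°C 21.440
ΔCt(25°C) = 31.540 − 21.380 = 10.160
ΔCt(4°C) = 32.560 − 21.440 = 11.120
ΔΔCt = 11.120 − 10.160 = 0.960
Fold change = 2^(−0.960) = 0.5141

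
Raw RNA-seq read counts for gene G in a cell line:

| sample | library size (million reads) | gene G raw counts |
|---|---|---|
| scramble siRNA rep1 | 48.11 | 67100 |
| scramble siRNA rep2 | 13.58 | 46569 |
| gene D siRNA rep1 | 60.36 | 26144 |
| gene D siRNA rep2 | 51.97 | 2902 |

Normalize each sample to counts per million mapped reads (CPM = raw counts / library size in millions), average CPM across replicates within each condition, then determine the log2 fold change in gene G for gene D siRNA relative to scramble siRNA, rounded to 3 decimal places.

-3.302

CPM(scramble siRNA rep1) = 67100 / 48.11 = 1394.7204
CPM(scramble siRNA rep2) = 46569 / 13.58 = 3429.2342
CPM(gene D siRNA rep1) = 26144 / 60.36 = 433.1345
CPM(gene D siRNA rep2) = 2902 / 51.97 = 55.8399
mean CPM(scramble siRNA) = 2411.9773; mean CPM(gene D siRNA) = 244.4872
Fold change = 244.4872 / 2411.9773 = 0.10136
log2(0.10136) = -3.3024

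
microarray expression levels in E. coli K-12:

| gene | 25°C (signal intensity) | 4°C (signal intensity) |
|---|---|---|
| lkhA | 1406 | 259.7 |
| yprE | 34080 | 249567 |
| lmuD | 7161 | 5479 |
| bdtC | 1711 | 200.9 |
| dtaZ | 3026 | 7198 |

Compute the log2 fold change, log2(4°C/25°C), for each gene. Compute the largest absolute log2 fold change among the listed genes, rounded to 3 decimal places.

3.090

log2(259.7/1406) = -2.437  (lkhA)
log2(249567/34080) = 2.872  (yprE)
log2(5479/7161) = -0.386  (lmuD)
log2(200.9/1711) = -3.090  (bdtC)
log2(7198/3026) = 1.250  (dtaZ)
The largest magnitude belongs to bdtC.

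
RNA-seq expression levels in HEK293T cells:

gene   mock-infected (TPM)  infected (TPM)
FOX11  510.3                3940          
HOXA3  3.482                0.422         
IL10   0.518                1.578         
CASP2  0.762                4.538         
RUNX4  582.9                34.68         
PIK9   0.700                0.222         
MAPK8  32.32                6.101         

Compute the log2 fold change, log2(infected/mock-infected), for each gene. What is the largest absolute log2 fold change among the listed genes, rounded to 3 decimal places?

log2(3940/510.3) = 2.949  (FOX11)
log2(0.422/3.482) = -3.045  (HOXA3)
log2(1.578/0.518) = 1.607  (IL10)
log2(4.538/0.762) = 2.574  (CASP2)
log2(34.68/582.9) = -4.071  (RUNX4)
log2(0.222/0.700) = -1.657  (PIK9)
log2(6.101/32.32) = -2.405  (MAPK8)
The largest magnitude belongs to RUNX4.

4.071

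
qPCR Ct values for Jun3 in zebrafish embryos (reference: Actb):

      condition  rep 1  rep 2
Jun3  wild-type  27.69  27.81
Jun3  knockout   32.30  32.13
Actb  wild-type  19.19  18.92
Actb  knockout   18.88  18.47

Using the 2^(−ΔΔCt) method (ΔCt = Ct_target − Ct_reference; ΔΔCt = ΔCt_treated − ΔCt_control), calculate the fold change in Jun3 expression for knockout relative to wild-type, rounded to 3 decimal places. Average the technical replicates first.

Mean Ct: Jun3 wild-type 27.750; Jun3 knockout 32.215; Actb wild-type 19.055; Actb knockout 18.675
ΔCt(wild-type) = 27.750 − 19.055 = 8.695
ΔCt(knockout) = 32.215 − 18.675 = 13.540
ΔΔCt = 13.540 − 8.695 = 4.845
Fold change = 2^(−4.845) = 0.0348

0.035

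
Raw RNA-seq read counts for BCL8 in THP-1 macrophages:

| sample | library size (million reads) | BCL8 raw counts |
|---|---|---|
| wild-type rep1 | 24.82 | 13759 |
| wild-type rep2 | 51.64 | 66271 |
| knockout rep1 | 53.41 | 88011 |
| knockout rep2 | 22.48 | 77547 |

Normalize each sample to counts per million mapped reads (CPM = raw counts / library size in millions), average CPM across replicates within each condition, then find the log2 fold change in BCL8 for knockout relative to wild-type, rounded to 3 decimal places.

1.472

CPM(wild-type rep1) = 13759 / 24.82 = 554.3513
CPM(wild-type rep2) = 66271 / 51.64 = 1283.3269
CPM(knockout rep1) = 88011 / 53.41 = 1647.8375
CPM(knockout rep2) = 77547 / 22.48 = 3449.5996
mean CPM(wild-type) = 918.8391; mean CPM(knockout) = 2548.7186
Fold change = 2548.7186 / 918.8391 = 2.77385
log2(2.77385) = 1.4719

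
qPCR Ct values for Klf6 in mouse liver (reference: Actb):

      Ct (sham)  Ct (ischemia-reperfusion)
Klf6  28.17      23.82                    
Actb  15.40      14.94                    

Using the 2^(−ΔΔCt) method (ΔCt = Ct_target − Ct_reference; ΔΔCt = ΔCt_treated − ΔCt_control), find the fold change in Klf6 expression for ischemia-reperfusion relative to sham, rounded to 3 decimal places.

14.825

ΔCt(sham) = 28.170 − 15.400 = 12.770
ΔCt(ischemia-reperfusion) = 23.820 − 14.940 = 8.880
ΔΔCt = 8.880 − 12.770 = -3.890
Fold change = 2^(−(-3.890)) = 2^3.890 = 14.8254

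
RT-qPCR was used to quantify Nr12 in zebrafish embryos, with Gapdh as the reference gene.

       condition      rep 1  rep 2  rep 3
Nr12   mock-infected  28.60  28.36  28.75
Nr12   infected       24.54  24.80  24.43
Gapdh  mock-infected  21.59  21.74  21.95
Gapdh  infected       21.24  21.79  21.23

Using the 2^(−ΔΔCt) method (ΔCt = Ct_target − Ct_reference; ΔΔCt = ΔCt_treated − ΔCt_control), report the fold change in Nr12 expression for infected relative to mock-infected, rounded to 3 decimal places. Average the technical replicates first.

Mean Ct: Nr12 mock-infected 28.570; Nr12 infected 24.590; Gapdh mock-infected 21.760; Gapdh infected 21.420
ΔCt(mock-infected) = 28.570 − 21.760 = 6.810
ΔCt(infected) = 24.590 − 21.420 = 3.170
ΔΔCt = 3.170 − 6.810 = -3.640
Fold change = 2^(−(-3.640)) = 2^3.640 = 12.4666

12.467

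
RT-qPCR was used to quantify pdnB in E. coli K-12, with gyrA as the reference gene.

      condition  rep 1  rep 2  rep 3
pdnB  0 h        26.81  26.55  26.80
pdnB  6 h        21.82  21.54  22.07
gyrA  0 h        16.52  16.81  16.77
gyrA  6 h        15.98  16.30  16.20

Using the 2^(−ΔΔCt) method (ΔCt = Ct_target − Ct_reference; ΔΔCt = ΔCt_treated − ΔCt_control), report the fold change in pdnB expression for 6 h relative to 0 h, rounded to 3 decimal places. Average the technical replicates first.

20.678

Mean Ct: pdnB 0 h 26.720; pdnB 6 h 21.810; gyrA 0 h 16.700; gyrA 6 h 16.160
ΔCt(0 h) = 26.720 − 16.700 = 10.020
ΔCt(6 h) = 21.810 − 16.160 = 5.650
ΔΔCt = 5.650 − 10.020 = -4.370
Fold change = 2^(−(-4.370)) = 2^4.370 = 20.6776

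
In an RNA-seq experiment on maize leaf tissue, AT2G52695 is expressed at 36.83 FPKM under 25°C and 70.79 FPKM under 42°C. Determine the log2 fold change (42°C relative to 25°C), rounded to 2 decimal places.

Fold change = 70.79 / 36.83 = 1.9221
log2(1.9221) = 0.943

0.94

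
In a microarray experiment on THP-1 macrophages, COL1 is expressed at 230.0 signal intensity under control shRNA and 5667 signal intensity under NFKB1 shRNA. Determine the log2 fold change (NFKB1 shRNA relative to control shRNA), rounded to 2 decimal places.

Fold change = 5667 / 230.0 = 24.6391
log2(24.6391) = 4.623

4.62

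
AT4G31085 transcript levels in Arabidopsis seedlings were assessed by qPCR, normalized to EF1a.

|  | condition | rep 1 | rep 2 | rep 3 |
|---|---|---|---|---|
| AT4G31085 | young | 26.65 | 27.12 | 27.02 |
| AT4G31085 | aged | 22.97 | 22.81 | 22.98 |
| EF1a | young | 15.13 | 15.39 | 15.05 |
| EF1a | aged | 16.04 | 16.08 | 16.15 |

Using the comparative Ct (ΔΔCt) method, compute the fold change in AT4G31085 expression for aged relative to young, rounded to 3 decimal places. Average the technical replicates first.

Mean Ct: AT4G31085 young 26.930; AT4G31085 aged 22.920; EF1a young 15.190; EF1a aged 16.090
ΔCt(young) = 26.930 − 15.190 = 11.740
ΔCt(aged) = 22.920 − 16.090 = 6.830
ΔΔCt = 6.830 − 11.740 = -4.910
Fold change = 2^(−(-4.910)) = 2^4.910 = 30.0647

30.065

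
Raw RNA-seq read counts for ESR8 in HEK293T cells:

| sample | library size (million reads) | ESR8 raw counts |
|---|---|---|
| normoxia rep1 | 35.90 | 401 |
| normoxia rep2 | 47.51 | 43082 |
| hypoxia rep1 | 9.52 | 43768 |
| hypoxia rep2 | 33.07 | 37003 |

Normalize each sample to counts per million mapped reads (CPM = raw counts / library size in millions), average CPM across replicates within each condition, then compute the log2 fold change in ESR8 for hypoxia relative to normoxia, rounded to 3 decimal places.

2.639

CPM(normoxia rep1) = 401 / 35.90 = 11.1699
CPM(normoxia rep2) = 43082 / 47.51 = 906.7986
CPM(hypoxia rep1) = 43768 / 9.52 = 4597.4790
CPM(hypoxia rep2) = 37003 / 33.07 = 1118.9295
mean CPM(normoxia) = 458.9842; mean CPM(hypoxia) = 2858.2043
Fold change = 2858.2043 / 458.9842 = 6.22724
log2(6.22724) = 2.6386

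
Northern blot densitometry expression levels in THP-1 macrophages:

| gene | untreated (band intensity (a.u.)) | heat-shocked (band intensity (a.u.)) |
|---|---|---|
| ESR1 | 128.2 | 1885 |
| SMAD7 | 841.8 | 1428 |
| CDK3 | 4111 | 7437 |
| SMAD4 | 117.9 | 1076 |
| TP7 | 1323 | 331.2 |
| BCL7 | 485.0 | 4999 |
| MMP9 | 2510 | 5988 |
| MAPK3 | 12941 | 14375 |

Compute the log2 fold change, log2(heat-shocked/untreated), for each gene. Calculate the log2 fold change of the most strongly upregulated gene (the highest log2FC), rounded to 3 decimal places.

3.878

log2(1885/128.2) = 3.878  (ESR1)
log2(1428/841.8) = 0.762  (SMAD7)
log2(7437/4111) = 0.855  (CDK3)
log2(1076/117.9) = 3.190  (SMAD4)
log2(331.2/1323) = -1.998  (TP7)
log2(4999/485.0) = 3.366  (BCL7)
log2(5988/2510) = 1.254  (MMP9)
log2(14375/12941) = 0.152  (MAPK3)
ESR1 is most strongly upregulated.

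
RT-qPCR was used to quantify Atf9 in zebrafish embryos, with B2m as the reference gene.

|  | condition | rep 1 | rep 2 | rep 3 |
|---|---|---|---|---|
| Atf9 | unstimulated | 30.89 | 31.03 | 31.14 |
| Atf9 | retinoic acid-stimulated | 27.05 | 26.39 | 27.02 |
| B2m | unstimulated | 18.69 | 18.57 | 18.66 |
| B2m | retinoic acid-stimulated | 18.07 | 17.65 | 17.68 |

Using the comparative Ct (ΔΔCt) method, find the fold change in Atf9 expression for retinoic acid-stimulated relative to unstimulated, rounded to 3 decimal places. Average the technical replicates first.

10.267

Mean Ct: Atf9 unstimulated 31.020; Atf9 retinoic acid-stimulated 26.820; B2m unstimulated 18.640; B2m retinoic acid-stimulated 17.800
ΔCt(unstimulated) = 31.020 − 18.640 = 12.380
ΔCt(retinoic acid-stimulated) = 26.820 − 17.800 = 9.020
ΔΔCt = 9.020 − 12.380 = -3.360
Fold change = 2^(−(-3.360)) = 2^3.360 = 10.2674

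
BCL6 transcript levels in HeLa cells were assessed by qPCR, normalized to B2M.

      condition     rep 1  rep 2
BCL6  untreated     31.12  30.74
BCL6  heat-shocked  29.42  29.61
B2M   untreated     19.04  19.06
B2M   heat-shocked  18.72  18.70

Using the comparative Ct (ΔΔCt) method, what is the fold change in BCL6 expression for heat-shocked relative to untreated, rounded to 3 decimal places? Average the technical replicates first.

Mean Ct: BCL6 untreated 30.930; BCL6 heat-shocked 29.515; B2M untreated 19.050; B2M heat-shocked 18.710
ΔCt(untreated) = 30.930 − 19.050 = 11.880
ΔCt(heat-shocked) = 29.515 − 18.710 = 10.805
ΔΔCt = 10.805 − 11.880 = -1.075
Fold change = 2^(−(-1.075)) = 2^1.075 = 2.1067

2.107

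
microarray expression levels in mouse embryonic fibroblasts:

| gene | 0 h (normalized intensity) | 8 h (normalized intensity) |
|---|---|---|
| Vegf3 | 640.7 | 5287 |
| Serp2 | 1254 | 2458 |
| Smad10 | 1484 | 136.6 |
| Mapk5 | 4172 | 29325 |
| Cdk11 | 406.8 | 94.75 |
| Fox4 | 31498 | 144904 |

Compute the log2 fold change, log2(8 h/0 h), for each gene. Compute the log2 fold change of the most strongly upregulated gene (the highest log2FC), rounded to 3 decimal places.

3.045

log2(5287/640.7) = 3.045  (Vegf3)
log2(2458/1254) = 0.971  (Serp2)
log2(136.6/1484) = -3.441  (Smad10)
log2(29325/4172) = 2.813  (Mapk5)
log2(94.75/406.8) = -2.102  (Cdk11)
log2(144904/31498) = 2.202  (Fox4)
Vegf3 is most strongly upregulated.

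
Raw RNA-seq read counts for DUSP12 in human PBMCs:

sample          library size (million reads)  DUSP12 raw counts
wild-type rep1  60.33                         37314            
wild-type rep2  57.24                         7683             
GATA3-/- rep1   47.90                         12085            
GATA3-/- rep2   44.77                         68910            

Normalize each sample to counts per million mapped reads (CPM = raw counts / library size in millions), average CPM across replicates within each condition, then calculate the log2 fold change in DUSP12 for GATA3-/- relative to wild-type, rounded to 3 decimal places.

CPM(wild-type rep1) = 37314 / 60.33 = 618.4983
CPM(wild-type rep2) = 7683 / 57.24 = 134.2243
CPM(GATA3-/- rep1) = 12085 / 47.90 = 252.2965
CPM(GATA3-/- rep2) = 68910 / 44.77 = 1539.2004
mean CPM(wild-type) = 376.3613; mean CPM(GATA3-/-) = 895.7484
Fold change = 895.7484 / 376.3613 = 2.38002
log2(2.38002) = 1.2510

1.251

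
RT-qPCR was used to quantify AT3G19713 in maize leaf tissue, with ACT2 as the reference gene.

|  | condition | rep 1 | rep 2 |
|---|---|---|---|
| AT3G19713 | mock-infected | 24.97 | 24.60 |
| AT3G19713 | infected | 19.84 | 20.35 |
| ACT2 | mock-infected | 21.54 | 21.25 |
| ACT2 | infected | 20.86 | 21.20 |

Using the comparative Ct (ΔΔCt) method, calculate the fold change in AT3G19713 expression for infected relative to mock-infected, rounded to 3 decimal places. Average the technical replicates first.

Mean Ct: AT3G19713 mock-infected 24.785; AT3G19713 infected 20.095; ACT2 mock-infected 21.395; ACT2 infected 21.030
ΔCt(mock-infected) = 24.785 − 21.395 = 3.390
ΔCt(infected) = 20.095 − 21.030 = -0.935
ΔΔCt = -0.935 − 3.390 = -4.325
Fold change = 2^(−(-4.325)) = 2^4.325 = 20.0426

20.043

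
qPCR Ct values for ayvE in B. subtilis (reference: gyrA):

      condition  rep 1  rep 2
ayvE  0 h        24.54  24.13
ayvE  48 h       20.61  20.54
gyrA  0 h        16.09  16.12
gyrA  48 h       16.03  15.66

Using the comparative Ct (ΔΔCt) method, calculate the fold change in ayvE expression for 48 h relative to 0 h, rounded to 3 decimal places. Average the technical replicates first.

11.314

Mean Ct: ayvE 0 h 24.335; ayvE 48 h 20.575; gyrA 0 h 16.105; gyrA 48 h 15.845
ΔCt(0 h) = 24.335 − 16.105 = 8.230
ΔCt(48 h) = 20.575 − 15.845 = 4.730
ΔΔCt = 4.730 − 8.230 = -3.500
Fold change = 2^(−(-3.500)) = 2^3.500 = 11.3137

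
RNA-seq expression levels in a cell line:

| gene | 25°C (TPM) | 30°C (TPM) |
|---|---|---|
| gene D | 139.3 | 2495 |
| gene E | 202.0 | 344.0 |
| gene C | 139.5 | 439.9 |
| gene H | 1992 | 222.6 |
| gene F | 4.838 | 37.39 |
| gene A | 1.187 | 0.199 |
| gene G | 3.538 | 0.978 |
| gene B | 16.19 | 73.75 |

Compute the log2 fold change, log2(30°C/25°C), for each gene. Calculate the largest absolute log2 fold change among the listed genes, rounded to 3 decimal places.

4.163

log2(2495/139.3) = 4.163  (gene D)
log2(344.0/202.0) = 0.768  (gene E)
log2(439.9/139.5) = 1.657  (gene C)
log2(222.6/1992) = -3.162  (gene H)
log2(37.39/4.838) = 2.950  (gene F)
log2(0.199/1.187) = -2.576  (gene A)
log2(0.978/3.538) = -1.855  (gene G)
log2(73.75/16.19) = 2.188  (gene B)
The largest magnitude belongs to gene D.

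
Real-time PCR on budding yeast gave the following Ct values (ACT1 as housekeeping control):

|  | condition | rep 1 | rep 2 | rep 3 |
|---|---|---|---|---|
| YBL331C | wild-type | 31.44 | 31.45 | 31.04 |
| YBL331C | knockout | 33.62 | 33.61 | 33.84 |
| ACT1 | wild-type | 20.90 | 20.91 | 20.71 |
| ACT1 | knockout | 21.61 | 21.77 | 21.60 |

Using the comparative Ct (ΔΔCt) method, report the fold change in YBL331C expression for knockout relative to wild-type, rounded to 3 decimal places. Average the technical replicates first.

Mean Ct: YBL331C wild-type 31.310; YBL331C knockout 33.690; ACT1 wild-type 20.840; ACT1 knockout 21.660
ΔCt(wild-type) = 31.310 − 20.840 = 10.470
ΔCt(knockout) = 33.690 − 21.660 = 12.030
ΔΔCt = 12.030 − 10.470 = 1.560
Fold change = 2^(−1.560) = 0.3392

0.339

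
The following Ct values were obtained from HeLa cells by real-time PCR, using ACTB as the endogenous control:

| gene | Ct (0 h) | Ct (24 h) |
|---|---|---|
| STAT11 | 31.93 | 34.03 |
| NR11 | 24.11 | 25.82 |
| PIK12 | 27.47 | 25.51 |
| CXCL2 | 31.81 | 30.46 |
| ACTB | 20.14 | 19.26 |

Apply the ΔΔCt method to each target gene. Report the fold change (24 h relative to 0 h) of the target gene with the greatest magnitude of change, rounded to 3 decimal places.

STAT11: ΔΔCt = (34.03−19.26) − (31.93−20.14) = 14.77 − 11.79 = 2.98; fold change = 2^-2.98 = 0.127
NR11: ΔΔCt = (25.82−19.26) − (24.11−20.14) = 6.56 − 3.97 = 2.59; fold change = 2^-2.59 = 0.166
PIK12: ΔΔCt = (25.51−19.26) − (27.47−20.14) = 6.25 − 7.33 = -1.08; fold change = 2^1.08 = 2.114
CXCL2: ΔΔCt = (30.46−19.26) − (31.81−20.14) = 11.20 − 11.67 = -0.47; fold change = 2^0.47 = 1.385
STAT11 has the largest |ΔΔCt| = 2.98.

0.127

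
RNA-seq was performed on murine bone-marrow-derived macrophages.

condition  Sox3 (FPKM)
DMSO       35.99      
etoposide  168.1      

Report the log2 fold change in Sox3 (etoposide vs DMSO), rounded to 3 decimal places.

Fold change = 168.1 / 35.99 = 4.6707
log2(4.6707) = 2.2237

2.224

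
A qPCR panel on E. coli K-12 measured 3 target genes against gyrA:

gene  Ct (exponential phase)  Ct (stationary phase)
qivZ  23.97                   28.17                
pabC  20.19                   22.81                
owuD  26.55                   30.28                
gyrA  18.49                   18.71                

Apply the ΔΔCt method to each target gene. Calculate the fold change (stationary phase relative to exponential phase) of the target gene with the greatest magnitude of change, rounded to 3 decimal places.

qivZ: ΔΔCt = (28.17−18.71) − (23.97−18.49) = 9.46 − 5.48 = 3.98; fold change = 2^-3.98 = 0.063
pabC: ΔΔCt = (22.81−18.71) − (20.19−18.49) = 4.10 − 1.70 = 2.40; fold change = 2^-2.40 = 0.189
owuD: ΔΔCt = (30.28−18.71) − (26.55−18.49) = 11.57 − 8.06 = 3.51; fold change = 2^-3.51 = 0.088
qivZ has the largest |ΔΔCt| = 3.98.

0.063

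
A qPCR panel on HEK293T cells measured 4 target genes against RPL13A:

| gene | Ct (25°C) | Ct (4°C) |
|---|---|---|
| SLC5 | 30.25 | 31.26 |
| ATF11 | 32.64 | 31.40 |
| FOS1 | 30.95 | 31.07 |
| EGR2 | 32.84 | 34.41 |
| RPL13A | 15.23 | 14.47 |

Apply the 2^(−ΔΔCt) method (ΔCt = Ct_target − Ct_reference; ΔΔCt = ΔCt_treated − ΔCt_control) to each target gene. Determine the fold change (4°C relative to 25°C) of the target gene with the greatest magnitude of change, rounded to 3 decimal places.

0.199

SLC5: ΔΔCt = (31.26−14.47) − (30.25−15.23) = 16.79 − 15.02 = 1.77; fold change = 2^-1.77 = 0.293
ATF11: ΔΔCt = (31.40−14.47) − (32.64−15.23) = 16.93 − 17.41 = -0.48; fold change = 2^0.48 = 1.395
FOS1: ΔΔCt = (31.07−14.47) − (30.95−15.23) = 16.60 − 15.72 = 0.88; fold change = 2^-0.88 = 0.543
EGR2: ΔΔCt = (34.41−14.47) − (32.84−15.23) = 19.94 − 17.61 = 2.33; fold change = 2^-2.33 = 0.199
EGR2 has the largest |ΔΔCt| = 2.33.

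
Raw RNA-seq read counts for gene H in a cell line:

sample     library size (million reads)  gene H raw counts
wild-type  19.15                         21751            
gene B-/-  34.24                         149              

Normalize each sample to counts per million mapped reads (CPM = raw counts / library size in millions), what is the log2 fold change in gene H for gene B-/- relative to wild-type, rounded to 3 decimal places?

CPM(wild-type) = 21751 / 19.15 = 1135.8225
CPM(gene B-/-) = 149 / 34.24 = 4.3516
Fold change = 4.3516 / 1135.8225 = 0.00383
log2(0.00383) = -8.0280

-8.028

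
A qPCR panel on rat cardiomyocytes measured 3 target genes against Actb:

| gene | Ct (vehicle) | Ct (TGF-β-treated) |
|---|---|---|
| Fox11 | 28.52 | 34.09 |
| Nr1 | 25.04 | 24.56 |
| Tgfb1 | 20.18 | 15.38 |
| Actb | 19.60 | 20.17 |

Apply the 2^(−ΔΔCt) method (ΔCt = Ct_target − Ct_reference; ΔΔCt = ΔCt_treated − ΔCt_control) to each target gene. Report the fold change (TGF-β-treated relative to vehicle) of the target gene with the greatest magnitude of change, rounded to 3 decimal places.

Fox11: ΔΔCt = (34.09−20.17) − (28.52−19.60) = 13.92 − 8.92 = 5.00; fold change = 2^-5.00 = 0.031
Nr1: ΔΔCt = (24.56−20.17) − (25.04−19.60) = 4.39 − 5.44 = -1.05; fold change = 2^1.05 = 2.071
Tgfb1: ΔΔCt = (15.38−20.17) − (20.18−19.60) = -4.79 − 0.58 = -5.37; fold change = 2^5.37 = 41.355
Tgfb1 has the largest |ΔΔCt| = 5.37.

41.355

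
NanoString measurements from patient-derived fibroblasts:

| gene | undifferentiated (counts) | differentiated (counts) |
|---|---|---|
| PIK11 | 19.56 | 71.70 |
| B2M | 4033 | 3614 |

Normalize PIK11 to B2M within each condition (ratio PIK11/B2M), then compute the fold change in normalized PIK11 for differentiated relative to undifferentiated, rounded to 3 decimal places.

PIK11/B2M (undifferentiated) = 19.56 / 4033 = 0.00485
PIK11/B2M (differentiated) = 71.70 / 3614 = 0.01984
Fold change = 0.01984 / 0.00485 = 4.0906

4.091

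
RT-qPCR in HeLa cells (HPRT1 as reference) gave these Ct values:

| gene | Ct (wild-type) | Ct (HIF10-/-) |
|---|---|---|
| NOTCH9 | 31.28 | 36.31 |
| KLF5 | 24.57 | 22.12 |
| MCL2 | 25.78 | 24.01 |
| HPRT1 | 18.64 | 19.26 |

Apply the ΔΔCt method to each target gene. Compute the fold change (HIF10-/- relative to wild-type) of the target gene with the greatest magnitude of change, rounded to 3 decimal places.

0.047

NOTCH9: ΔΔCt = (36.31−19.26) − (31.28−18.64) = 17.05 − 12.64 = 4.41; fold change = 2^-4.41 = 0.047
KLF5: ΔΔCt = (22.12−19.26) − (24.57−18.64) = 2.86 − 5.93 = -3.07; fold change = 2^3.07 = 8.398
MCL2: ΔΔCt = (24.01−19.26) − (25.78−18.64) = 4.75 − 7.14 = -2.39; fold change = 2^2.39 = 5.242
NOTCH9 has the largest |ΔΔCt| = 4.41.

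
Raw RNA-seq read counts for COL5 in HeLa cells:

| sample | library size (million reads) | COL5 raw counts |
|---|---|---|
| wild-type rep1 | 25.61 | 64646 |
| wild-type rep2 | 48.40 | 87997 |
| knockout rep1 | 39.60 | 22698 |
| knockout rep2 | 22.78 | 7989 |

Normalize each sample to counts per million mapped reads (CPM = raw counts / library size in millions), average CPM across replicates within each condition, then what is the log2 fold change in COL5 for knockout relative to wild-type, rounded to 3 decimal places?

-2.233

CPM(wild-type rep1) = 64646 / 25.61 = 2524.2483
CPM(wild-type rep2) = 87997 / 48.40 = 1818.1198
CPM(knockout rep1) = 22698 / 39.60 = 573.1818
CPM(knockout rep2) = 7989 / 22.78 = 350.7024
mean CPM(wild-type) = 2171.1841; mean CPM(knockout) = 461.9421
Fold change = 461.9421 / 2171.1841 = 0.21276
log2(0.21276) = -2.2327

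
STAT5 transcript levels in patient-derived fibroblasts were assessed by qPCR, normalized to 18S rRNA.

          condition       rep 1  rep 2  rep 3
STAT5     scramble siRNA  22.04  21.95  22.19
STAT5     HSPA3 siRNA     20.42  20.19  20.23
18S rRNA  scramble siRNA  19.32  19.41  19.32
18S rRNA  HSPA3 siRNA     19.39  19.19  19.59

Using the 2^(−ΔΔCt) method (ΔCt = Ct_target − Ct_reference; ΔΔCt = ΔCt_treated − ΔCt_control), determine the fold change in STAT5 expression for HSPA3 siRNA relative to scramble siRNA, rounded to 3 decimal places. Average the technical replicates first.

3.531

Mean Ct: STAT5 scramble siRNA 22.060; STAT5 HSPA3 siRNA 20.280; 18S rRNA scramble siRNA 19.350; 18S rRNA HSPA3 siRNA 19.390
ΔCt(scramble siRNA) = 22.060 − 19.350 = 2.710
ΔCt(HSPA3 siRNA) = 20.280 − 19.390 = 0.890
ΔΔCt = 0.890 − 2.710 = -1.820
Fold change = 2^(−(-1.820)) = 2^1.820 = 3.5308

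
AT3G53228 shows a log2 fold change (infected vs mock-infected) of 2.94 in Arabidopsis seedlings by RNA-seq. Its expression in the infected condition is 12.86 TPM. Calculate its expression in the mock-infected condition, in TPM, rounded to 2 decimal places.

1.68

Fold change = 2^(2.94) = 7.6741
mock-infected expression = 12.86 / 7.6741 = 1.68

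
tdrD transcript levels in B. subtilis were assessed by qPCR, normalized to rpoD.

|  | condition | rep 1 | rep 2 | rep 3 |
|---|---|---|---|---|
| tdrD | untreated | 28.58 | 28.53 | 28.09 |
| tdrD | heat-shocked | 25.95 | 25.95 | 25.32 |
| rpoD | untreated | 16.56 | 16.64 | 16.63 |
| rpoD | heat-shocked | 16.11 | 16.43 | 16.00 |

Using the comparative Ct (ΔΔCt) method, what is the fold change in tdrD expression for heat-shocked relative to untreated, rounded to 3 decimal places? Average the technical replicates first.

4.691

Mean Ct: tdrD untreated 28.400; tdrD heat-shocked 25.740; rpoD untreated 16.610; rpoD heat-shocked 16.180
ΔCt(untreated) = 28.400 − 16.610 = 11.790
ΔCt(heat-shocked) = 25.740 − 16.180 = 9.560
ΔΔCt = 9.560 − 11.790 = -2.230
Fold change = 2^(−(-2.230)) = 2^2.230 = 4.6913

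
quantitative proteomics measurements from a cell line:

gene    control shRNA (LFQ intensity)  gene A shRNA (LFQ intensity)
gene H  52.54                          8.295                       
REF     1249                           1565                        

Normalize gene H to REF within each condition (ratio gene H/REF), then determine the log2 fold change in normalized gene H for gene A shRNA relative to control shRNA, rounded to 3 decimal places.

-2.988

gene H/REF (control shRNA) = 52.54 / 1249 = 0.042066
gene H/REF (gene A shRNA) = 8.295 / 1565 = 0.0053003
Fold change = 0.0053003 / 0.042066 = 0.1260
log2(0.1260) = -2.9885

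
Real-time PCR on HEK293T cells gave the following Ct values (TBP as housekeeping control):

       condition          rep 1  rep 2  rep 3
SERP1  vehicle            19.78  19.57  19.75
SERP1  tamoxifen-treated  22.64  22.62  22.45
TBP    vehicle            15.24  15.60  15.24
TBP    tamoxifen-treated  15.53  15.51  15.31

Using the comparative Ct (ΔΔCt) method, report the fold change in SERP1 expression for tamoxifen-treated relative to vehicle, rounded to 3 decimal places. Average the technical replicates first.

Mean Ct: SERP1 vehicle 19.700; SERP1 tamoxifen-treated 22.570; TBP vehicle 15.360; TBP tamoxifen-treated 15.450
ΔCt(vehicle) = 19.700 − 15.360 = 4.340
ΔCt(tamoxifen-treated) = 22.570 − 15.450 = 7.120
ΔΔCt = 7.120 − 4.340 = 2.780
Fold change = 2^(−2.780) = 0.1456

0.146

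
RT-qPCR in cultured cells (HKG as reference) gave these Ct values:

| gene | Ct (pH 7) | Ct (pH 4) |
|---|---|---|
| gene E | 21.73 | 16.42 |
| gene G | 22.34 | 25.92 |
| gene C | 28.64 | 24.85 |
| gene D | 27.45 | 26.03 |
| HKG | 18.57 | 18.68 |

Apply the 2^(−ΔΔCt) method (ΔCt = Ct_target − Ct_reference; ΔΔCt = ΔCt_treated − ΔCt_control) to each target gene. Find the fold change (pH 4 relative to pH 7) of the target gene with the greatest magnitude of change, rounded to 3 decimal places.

42.814

gene E: ΔΔCt = (16.42−18.68) − (21.73−18.57) = -2.26 − 3.16 = -5.42; fold change = 2^5.42 = 42.814
gene G: ΔΔCt = (25.92−18.68) − (22.34−18.57) = 7.24 − 3.77 = 3.47; fold change = 2^-3.47 = 0.090
gene C: ΔΔCt = (24.85−18.68) − (28.64−18.57) = 6.17 − 10.07 = -3.90; fold change = 2^3.90 = 14.929
gene D: ΔΔCt = (26.03−18.68) − (27.45−18.57) = 7.35 − 8.88 = -1.53; fold change = 2^1.53 = 2.888
gene E has the largest |ΔΔCt| = 5.42.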